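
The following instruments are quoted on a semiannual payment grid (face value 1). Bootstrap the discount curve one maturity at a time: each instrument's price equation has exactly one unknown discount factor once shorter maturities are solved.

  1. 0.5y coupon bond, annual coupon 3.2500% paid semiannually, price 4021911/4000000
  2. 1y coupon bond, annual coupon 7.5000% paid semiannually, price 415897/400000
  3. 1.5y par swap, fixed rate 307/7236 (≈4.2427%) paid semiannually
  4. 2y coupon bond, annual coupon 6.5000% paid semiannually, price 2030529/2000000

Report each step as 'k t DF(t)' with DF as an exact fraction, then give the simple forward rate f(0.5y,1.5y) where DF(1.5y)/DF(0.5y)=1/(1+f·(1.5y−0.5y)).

1 1/2 4947/5000
2 1 604/625
3 3/2 4693/5000
4 2 4461/5000
f(0.5y,1.5y) = ((4947/5000)/(4693/5000) − 1)/(1) = 254/4693 ≈ 5.4123%

step 1 [0.5y] bond c/2=13/800: DF=(4021911/4000000 − 13/800·(0))/(1+13/800) = 4947/5000 ≈ 0.989400
step 2 [1y] bond c/2=3/80: DF=(415897/400000 − 3/80·(0.989400))/(1+3/80) = 604/625 ≈ 0.966400
step 3 [1.5y] swap r/2=307/14472: DF=(1 − 307/14472·(0.989400+0.966400))/(1+307/14472) = 4693/5000 ≈ 0.938600
step 4 [2y] bond c/2=13/400: DF=(2030529/2000000 − 13/400·(0.989400+0.966400+0.938600))/(1+13/400) = 4461/5000 ≈ 0.892200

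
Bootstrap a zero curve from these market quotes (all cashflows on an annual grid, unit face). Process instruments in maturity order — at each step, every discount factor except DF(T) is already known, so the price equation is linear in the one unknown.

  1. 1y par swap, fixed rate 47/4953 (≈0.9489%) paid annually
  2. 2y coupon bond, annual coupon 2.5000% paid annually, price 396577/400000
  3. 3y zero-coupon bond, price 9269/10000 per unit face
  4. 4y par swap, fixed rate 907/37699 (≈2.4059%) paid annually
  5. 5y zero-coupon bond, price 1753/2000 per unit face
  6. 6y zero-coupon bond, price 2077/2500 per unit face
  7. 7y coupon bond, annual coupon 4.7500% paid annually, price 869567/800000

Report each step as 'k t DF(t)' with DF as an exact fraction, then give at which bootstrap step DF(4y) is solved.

step 1 [1y] swap r/1=47/4953: DF=(1 − 47/4953·(0))/(1+47/4953) = 4953/5000 ≈ 0.990600
step 2 [2y] bond c/1=1/40: DF=(396577/400000 − 1/40·(0.990600))/(1+1/40) = 9431/10000 ≈ 0.943100
step 3 [3y] zero: DF = P = 9269/10000 ≈ 0.926900
step 4 [4y] swap r/1=907/37699: DF=(1 − 907/37699·(0.990600+0.943100+0.926900))/(1+907/37699) = 9093/10000 ≈ 0.909300
step 5 [5y] zero: DF = P = 1753/2000 ≈ 0.876500
step 6 [6y] zero: DF = P = 2077/2500 ≈ 0.830800
step 7 [7y] bond c/1=19/400: DF=(869567/800000 − 19/400·(0.990600+0.943100+0.926900+0.909300+0.876500+0.830800))/(1+19/400) = 7893/10000 ≈ 0.789300

1 1 4953/5000
2 2 9431/10000
3 3 9269/10000
4 4 9093/10000
5 5 1753/2000
6 6 2077/2500
7 7 7893/10000
DF(4y) is solved at step 4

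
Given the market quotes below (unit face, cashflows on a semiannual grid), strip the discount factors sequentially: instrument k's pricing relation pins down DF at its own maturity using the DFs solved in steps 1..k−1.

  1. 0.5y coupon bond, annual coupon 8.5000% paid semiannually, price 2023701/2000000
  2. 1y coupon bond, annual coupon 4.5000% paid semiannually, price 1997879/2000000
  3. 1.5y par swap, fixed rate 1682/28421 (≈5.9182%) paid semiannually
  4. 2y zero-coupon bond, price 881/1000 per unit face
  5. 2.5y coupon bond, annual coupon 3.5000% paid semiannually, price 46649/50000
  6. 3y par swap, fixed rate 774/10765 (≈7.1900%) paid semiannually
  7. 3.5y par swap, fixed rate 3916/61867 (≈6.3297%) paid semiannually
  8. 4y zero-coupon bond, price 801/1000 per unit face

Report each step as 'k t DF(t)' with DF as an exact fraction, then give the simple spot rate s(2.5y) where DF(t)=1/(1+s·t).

step 1 [0.5y] bond c/2=17/400: DF=(2023701/2000000 − 17/400·(0))/(1+17/400) = 4853/5000 ≈ 0.970600
step 2 [1y] bond c/2=9/400: DF=(1997879/2000000 − 9/400·(0.970600))/(1+9/400) = 2389/2500 ≈ 0.955600
step 3 [1.5y] swap r/2=841/28421: DF=(1 − 841/28421·(0.970600+0.955600))/(1+841/28421) = 9159/10000 ≈ 0.915900
step 4 [2y] zero: DF = P = 881/1000 ≈ 0.881000
step 5 [2.5y] bond c/2=7/400: DF=(46649/50000 − 7/400·(0.970600+0.955600+0.915900+0.881000))/(1+7/400) = 8529/10000 ≈ 0.852900
step 6 [3y] swap r/2=387/10765: DF=(1 − 387/10765·(0.970600+0.955600+0.915900+0.881000+0.852900))/(1+387/10765) = 1613/2000 ≈ 0.806500
step 7 [3.5y] swap r/2=1958/61867: DF=(1 − 1958/61867·(0.970600+0.955600+0.915900+0.881000+0.852900+0.806500))/(1+1958/61867) = 4021/5000 ≈ 0.804200
step 8 [4y] zero: DF = P = 801/1000 ≈ 0.801000

1 1/2 4853/5000
2 1 2389/2500
3 3/2 9159/10000
4 2 881/1000
5 5/2 8529/10000
6 3 1613/2000
7 7/2 4021/5000
8 4 801/1000
s(2.5y) = (1/(8529/10000) − 1)/(5/2) = 2942/42645 ≈ 6.8988%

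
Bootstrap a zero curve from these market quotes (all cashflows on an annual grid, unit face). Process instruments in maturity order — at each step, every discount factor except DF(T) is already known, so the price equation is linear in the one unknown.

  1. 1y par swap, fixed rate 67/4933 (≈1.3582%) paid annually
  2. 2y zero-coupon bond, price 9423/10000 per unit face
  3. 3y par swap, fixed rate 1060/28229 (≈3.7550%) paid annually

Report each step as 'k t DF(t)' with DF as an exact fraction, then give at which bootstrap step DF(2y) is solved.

1 1 4933/5000
2 2 9423/10000
3 3 447/500
DF(2y) is solved at step 2

step 1 [1y] swap r/1=67/4933: DF=(1 − 67/4933·(0))/(1+67/4933) = 4933/5000 ≈ 0.986600
step 2 [2y] zero: DF = P = 9423/10000 ≈ 0.942300
step 3 [3y] swap r/1=1060/28229: DF=(1 − 1060/28229·(0.986600+0.942300))/(1+1060/28229) = 447/500 ≈ 0.894000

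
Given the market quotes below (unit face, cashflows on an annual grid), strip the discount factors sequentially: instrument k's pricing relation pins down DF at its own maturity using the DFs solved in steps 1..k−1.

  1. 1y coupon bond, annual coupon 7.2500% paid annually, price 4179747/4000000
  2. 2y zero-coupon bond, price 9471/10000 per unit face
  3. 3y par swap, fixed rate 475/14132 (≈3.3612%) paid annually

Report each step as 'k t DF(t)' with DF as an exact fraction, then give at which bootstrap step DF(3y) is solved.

step 1 [1y] bond c/1=29/400: DF=(4179747/4000000 − 29/400·(0))/(1+29/400) = 9743/10000 ≈ 0.974300
step 2 [2y] zero: DF = P = 9471/10000 ≈ 0.947100
step 3 [3y] swap r/1=475/14132: DF=(1 − 475/14132·(0.974300+0.947100))/(1+475/14132) = 181/200 ≈ 0.905000

1 1 9743/10000
2 2 9471/10000
3 3 181/200
DF(3y) is solved at step 3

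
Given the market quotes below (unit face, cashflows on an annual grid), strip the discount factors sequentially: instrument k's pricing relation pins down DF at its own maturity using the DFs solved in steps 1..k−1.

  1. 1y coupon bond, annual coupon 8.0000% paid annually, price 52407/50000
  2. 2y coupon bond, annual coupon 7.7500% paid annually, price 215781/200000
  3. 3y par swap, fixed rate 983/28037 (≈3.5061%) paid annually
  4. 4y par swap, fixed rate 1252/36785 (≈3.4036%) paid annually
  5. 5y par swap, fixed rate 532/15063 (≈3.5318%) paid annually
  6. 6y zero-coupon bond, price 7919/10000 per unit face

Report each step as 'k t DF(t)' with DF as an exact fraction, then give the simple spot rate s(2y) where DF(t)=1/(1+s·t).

1 1 1941/2000
2 2 1863/2000
3 3 9017/10000
4 4 2187/2500
5 5 2101/2500
6 6 7919/10000
s(2y) = (1/(1863/2000) − 1)/(2) = 137/3726 ≈ 3.6769%

step 1 [1y] bond c/1=2/25: DF=(52407/50000 − 2/25·(0))/(1+2/25) = 1941/2000 ≈ 0.970500
step 2 [2y] bond c/1=31/400: DF=(215781/200000 − 31/400·(0.970500))/(1+31/400) = 1863/2000 ≈ 0.931500
step 3 [3y] swap r/1=983/28037: DF=(1 − 983/28037·(0.970500+0.931500))/(1+983/28037) = 9017/10000 ≈ 0.901700
step 4 [4y] swap r/1=1252/36785: DF=(1 − 1252/36785·(0.970500+0.931500+0.901700))/(1+1252/36785) = 2187/2500 ≈ 0.874800
step 5 [5y] swap r/1=532/15063: DF=(1 − 532/15063·(0.970500+0.931500+0.901700+0.874800))/(1+532/15063) = 2101/2500 ≈ 0.840400
step 6 [6y] zero: DF = P = 7919/10000 ≈ 0.791900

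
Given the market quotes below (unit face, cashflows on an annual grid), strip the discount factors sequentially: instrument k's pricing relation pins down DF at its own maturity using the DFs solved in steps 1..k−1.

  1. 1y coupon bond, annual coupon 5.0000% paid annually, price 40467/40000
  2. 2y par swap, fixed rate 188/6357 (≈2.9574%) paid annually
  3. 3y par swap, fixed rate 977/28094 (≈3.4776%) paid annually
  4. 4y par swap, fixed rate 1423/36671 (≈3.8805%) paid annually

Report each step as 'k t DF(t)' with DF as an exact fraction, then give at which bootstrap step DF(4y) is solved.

1 1 1927/2000
2 2 2359/2500
3 3 9023/10000
4 4 8577/10000
DF(4y) is solved at step 4

step 1 [1y] bond c/1=1/20: DF=(40467/40000 − 1/20·(0))/(1+1/20) = 1927/2000 ≈ 0.963500
step 2 [2y] swap r/1=188/6357: DF=(1 − 188/6357·(0.963500))/(1+188/6357) = 2359/2500 ≈ 0.943600
step 3 [3y] swap r/1=977/28094: DF=(1 − 977/28094·(0.963500+0.943600))/(1+977/28094) = 9023/10000 ≈ 0.902300
step 4 [4y] swap r/1=1423/36671: DF=(1 − 1423/36671·(0.963500+0.943600+0.902300))/(1+1423/36671) = 8577/10000 ≈ 0.857700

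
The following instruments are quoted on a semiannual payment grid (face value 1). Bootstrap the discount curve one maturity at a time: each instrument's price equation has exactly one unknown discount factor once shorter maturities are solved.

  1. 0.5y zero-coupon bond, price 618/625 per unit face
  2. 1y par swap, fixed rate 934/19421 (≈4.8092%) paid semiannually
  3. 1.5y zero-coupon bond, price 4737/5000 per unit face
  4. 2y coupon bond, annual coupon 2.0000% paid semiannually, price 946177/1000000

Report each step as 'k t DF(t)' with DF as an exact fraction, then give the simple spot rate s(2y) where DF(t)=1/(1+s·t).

step 1 [0.5y] zero: DF = P = 618/625 ≈ 0.988800
step 2 [1y] swap r/2=467/19421: DF=(1 − 467/19421·(0.988800))/(1+467/19421) = 9533/10000 ≈ 0.953300
step 3 [1.5y] zero: DF = P = 4737/5000 ≈ 0.947400
step 4 [2y] bond c/2=1/100: DF=(946177/1000000 − 1/100·(0.988800+0.953300+0.947400))/(1+1/100) = 4541/5000 ≈ 0.908200

1 1/2 618/625
2 1 9533/10000
3 3/2 4737/5000
4 2 4541/5000
s(2y) = (1/(4541/5000) − 1)/(2) = 459/9082 ≈ 5.0540%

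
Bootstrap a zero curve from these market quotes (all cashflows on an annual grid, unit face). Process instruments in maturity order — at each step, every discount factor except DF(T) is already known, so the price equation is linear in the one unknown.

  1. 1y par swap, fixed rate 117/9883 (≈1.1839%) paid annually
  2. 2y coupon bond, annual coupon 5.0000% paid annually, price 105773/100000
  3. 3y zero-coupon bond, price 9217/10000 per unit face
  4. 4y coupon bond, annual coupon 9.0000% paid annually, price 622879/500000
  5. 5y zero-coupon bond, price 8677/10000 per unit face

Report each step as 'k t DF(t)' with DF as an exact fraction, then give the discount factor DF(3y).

1 1 9883/10000
2 2 9603/10000
3 3 9217/10000
4 4 9059/10000
5 5 8677/10000
DF(3y) = 9217/10000 ≈ 0.921700

step 1 [1y] swap r/1=117/9883: DF=(1 − 117/9883·(0))/(1+117/9883) = 9883/10000 ≈ 0.988300
step 2 [2y] bond c/1=1/20: DF=(105773/100000 − 1/20·(0.988300))/(1+1/20) = 9603/10000 ≈ 0.960300
step 3 [3y] zero: DF = P = 9217/10000 ≈ 0.921700
step 4 [4y] bond c/1=9/100: DF=(622879/500000 − 9/100·(0.988300+0.960300+0.921700))/(1+9/100) = 9059/10000 ≈ 0.905900
step 5 [5y] zero: DF = P = 8677/10000 ≈ 0.867700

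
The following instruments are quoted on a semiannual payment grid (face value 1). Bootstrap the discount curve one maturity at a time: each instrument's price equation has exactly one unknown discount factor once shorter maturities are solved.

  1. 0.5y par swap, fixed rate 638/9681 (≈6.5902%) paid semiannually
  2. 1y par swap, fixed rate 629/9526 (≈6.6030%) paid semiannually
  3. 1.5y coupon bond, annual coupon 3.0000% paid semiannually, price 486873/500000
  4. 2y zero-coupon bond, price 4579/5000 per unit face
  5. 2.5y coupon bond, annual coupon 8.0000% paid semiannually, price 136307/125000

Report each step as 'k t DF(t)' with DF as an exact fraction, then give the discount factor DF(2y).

step 1 [0.5y] swap r/2=319/9681: DF=(1 − 319/9681·(0))/(1+319/9681) = 9681/10000 ≈ 0.968100
step 2 [1y] swap r/2=629/19052: DF=(1 − 629/19052·(0.968100))/(1+629/19052) = 9371/10000 ≈ 0.937100
step 3 [1.5y] bond c/2=3/200: DF=(486873/500000 − 3/200·(0.968100+0.937100))/(1+3/200) = 582/625 ≈ 0.931200
step 4 [2y] zero: DF = P = 4579/5000 ≈ 0.915800
step 5 [2.5y] bond c/2=1/25: DF=(136307/125000 − 1/25·(0.968100+0.937100+0.931200+0.915800))/(1+1/25) = 4521/5000 ≈ 0.904200

1 1/2 9681/10000
2 1 9371/10000
3 3/2 582/625
4 2 4579/5000
5 5/2 4521/5000
DF(2y) = 4579/5000 ≈ 0.915800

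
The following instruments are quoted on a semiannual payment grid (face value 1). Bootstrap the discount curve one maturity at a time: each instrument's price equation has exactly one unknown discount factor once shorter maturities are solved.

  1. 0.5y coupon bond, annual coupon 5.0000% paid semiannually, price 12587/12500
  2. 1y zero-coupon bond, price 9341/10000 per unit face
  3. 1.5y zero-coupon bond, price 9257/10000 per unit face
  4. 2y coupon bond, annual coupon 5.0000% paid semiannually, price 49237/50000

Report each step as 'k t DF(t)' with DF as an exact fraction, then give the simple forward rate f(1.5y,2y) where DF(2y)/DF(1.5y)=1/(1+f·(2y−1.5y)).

step 1 [0.5y] bond c/2=1/40: DF=(12587/12500 − 1/40·(0))/(1+1/40) = 614/625 ≈ 0.982400
step 2 [1y] zero: DF = P = 9341/10000 ≈ 0.934100
step 3 [1.5y] zero: DF = P = 9257/10000 ≈ 0.925700
step 4 [2y] bond c/2=1/40: DF=(49237/50000 − 1/40·(0.982400+0.934100+0.925700))/(1+1/40) = 4457/5000 ≈ 0.891400

1 1/2 614/625
2 1 9341/10000
3 3/2 9257/10000
4 2 4457/5000
f(1.5y,2y) = ((9257/10000)/(4457/5000) − 1)/(1/2) = 343/4457 ≈ 7.6958%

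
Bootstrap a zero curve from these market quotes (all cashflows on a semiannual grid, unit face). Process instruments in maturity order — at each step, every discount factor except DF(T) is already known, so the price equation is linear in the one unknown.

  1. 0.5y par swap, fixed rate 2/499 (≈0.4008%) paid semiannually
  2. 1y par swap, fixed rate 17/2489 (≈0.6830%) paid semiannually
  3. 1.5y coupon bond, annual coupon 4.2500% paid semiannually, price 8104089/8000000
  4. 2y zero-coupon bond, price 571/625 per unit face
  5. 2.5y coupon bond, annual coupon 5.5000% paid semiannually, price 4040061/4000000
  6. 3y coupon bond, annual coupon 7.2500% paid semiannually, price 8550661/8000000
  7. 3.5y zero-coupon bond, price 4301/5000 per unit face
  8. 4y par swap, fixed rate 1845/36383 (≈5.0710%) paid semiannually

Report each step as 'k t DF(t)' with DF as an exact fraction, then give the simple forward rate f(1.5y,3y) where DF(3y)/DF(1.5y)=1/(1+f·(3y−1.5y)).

step 1 [0.5y] swap r/2=1/499: DF=(1 − 1/499·(0))/(1+1/499) = 499/500 ≈ 0.998000
step 2 [1y] swap r/2=17/4978: DF=(1 − 17/4978·(0.998000))/(1+17/4978) = 2483/2500 ≈ 0.993200
step 3 [1.5y] bond c/2=17/800: DF=(8104089/8000000 − 17/800·(0.998000+0.993200))/(1+17/800) = 1901/2000 ≈ 0.950500
step 4 [2y] zero: DF = P = 571/625 ≈ 0.913600
step 5 [2.5y] bond c/2=11/400: DF=(4040061/4000000 − 11/400·(0.998000+0.993200+0.950500+0.913600))/(1+11/400) = 4399/5000 ≈ 0.879800
step 6 [3y] bond c/2=29/800: DF=(8550661/8000000 − 29/800·(0.998000+0.993200+0.950500+0.913600+0.879800))/(1+29/800) = 4329/5000 ≈ 0.865800
step 7 [3.5y] zero: DF = P = 4301/5000 ≈ 0.860200
step 8 [4y] swap r/2=1845/72766: DF=(1 − 1845/72766·(0.998000+0.993200+0.950500+0.913600+0.879800+0.865800+0.860200))/(1+1845/72766) = 1631/2000 ≈ 0.815500

1 1/2 499/500
2 1 2483/2500
3 3/2 1901/2000
4 2 571/625
5 5/2 4399/5000
6 3 4329/5000
7 7/2 4301/5000
8 4 1631/2000
f(1.5y,3y) = ((1901/2000)/(4329/5000) − 1)/(3/2) = 847/12987 ≈ 6.5219%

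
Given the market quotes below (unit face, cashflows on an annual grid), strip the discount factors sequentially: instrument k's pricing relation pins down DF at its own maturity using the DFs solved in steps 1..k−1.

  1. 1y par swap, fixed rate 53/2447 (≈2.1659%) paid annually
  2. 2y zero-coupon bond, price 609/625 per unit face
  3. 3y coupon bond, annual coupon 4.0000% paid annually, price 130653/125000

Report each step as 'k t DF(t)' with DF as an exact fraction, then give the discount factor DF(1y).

1 1 2447/2500
2 2 609/625
3 3 9299/10000
DF(1y) = 2447/2500 ≈ 0.978800

step 1 [1y] swap r/1=53/2447: DF=(1 − 53/2447·(0))/(1+53/2447) = 2447/2500 ≈ 0.978800
step 2 [2y] zero: DF = P = 609/625 ≈ 0.974400
step 3 [3y] bond c/1=1/25: DF=(130653/125000 − 1/25·(0.978800+0.974400))/(1+1/25) = 9299/10000 ≈ 0.929900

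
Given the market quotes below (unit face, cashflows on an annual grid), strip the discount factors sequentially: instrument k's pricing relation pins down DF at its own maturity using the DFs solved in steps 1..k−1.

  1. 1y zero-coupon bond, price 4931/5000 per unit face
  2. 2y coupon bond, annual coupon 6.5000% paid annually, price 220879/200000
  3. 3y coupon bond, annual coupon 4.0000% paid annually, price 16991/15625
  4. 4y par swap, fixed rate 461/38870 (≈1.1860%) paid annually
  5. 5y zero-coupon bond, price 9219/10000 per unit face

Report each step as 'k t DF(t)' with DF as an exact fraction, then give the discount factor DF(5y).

step 1 [1y] zero: DF = P = 4931/5000 ≈ 0.986200
step 2 [2y] bond c/1=13/200: DF=(220879/200000 − 13/200·(0.986200))/(1+13/200) = 1221/1250 ≈ 0.976800
step 3 [3y] bond c/1=1/25: DF=(16991/15625 − 1/25·(0.986200+0.976800))/(1+1/25) = 9701/10000 ≈ 0.970100
step 4 [4y] swap r/1=461/38870: DF=(1 − 461/38870·(0.986200+0.976800+0.970100))/(1+461/38870) = 9539/10000 ≈ 0.953900
step 5 [5y] zero: DF = P = 9219/10000 ≈ 0.921900

1 1 4931/5000
2 2 1221/1250
3 3 9701/10000
4 4 9539/10000
5 5 9219/10000
DF(5y) = 9219/10000 ≈ 0.921900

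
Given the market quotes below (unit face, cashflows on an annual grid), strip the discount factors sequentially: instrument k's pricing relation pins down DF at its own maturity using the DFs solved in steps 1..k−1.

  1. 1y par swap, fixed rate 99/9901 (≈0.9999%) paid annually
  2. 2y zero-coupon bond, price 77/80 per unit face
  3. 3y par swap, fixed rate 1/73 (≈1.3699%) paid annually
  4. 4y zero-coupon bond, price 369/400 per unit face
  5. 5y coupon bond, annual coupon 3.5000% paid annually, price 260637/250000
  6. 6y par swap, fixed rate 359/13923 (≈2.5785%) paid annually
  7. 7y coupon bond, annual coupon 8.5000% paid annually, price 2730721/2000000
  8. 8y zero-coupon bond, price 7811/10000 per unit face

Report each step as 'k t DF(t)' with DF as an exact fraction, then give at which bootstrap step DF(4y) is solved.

step 1 [1y] swap r/1=99/9901: DF=(1 − 99/9901·(0))/(1+99/9901) = 9901/10000 ≈ 0.990100
step 2 [2y] zero: DF = P = 77/80 ≈ 0.962500
step 3 [3y] swap r/1=1/73: DF=(1 − 1/73·(0.990100+0.962500))/(1+1/73) = 9601/10000 ≈ 0.960100
step 4 [4y] zero: DF = P = 369/400 ≈ 0.922500
step 5 [5y] bond c/1=7/200: DF=(260637/250000 − 7/200·(0.990100+0.962500+0.960100+0.922500))/(1+7/200) = 1097/1250 ≈ 0.877600
step 6 [6y] swap r/1=359/13923: DF=(1 − 359/13923·(0.990100+0.962500+0.960100+0.922500+0.877600))/(1+359/13923) = 2141/2500 ≈ 0.856400
step 7 [7y] bond c/1=17/200: DF=(2730721/2000000 − 17/200·(0.990100+0.962500+0.960100+0.922500+0.877600+0.856400))/(1+17/200) = 8221/10000 ≈ 0.822100
step 8 [8y] zero: DF = P = 7811/10000 ≈ 0.781100

1 1 9901/10000
2 2 77/80
3 3 9601/10000
4 4 369/400
5 5 1097/1250
6 6 2141/2500
7 7 8221/10000
8 8 7811/10000
DF(4y) is solved at step 4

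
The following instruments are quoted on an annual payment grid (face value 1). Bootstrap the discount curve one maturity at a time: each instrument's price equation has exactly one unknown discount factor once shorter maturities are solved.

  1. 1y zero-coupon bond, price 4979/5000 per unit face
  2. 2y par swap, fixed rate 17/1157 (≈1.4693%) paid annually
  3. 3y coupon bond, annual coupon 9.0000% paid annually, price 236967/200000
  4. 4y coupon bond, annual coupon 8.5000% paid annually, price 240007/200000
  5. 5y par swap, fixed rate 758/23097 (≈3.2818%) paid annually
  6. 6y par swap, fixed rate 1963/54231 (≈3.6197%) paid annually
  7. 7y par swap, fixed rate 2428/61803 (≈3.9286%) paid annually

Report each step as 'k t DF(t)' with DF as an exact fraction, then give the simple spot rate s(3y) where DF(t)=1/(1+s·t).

step 1 [1y] zero: DF = P = 4979/5000 ≈ 0.995800
step 2 [2y] swap r/1=17/1157: DF=(1 − 17/1157·(0.995800))/(1+17/1157) = 9711/10000 ≈ 0.971100
step 3 [3y] bond c/1=9/100: DF=(236967/200000 − 9/100·(0.995800+0.971100))/(1+9/100) = 4623/5000 ≈ 0.924600
step 4 [4y] bond c/1=17/200: DF=(240007/200000 − 17/200·(0.995800+0.971100+0.924600))/(1+17/200) = 1759/2000 ≈ 0.879500
step 5 [5y] swap r/1=758/23097: DF=(1 − 758/23097·(0.995800+0.971100+0.924600+0.879500))/(1+758/23097) = 2121/2500 ≈ 0.848400
step 6 [6y] swap r/1=1963/54231: DF=(1 − 1963/54231·(0.995800+0.971100+0.924600+0.879500+0.848400))/(1+1963/54231) = 8037/10000 ≈ 0.803700
step 7 [7y] swap r/1=2428/61803: DF=(1 − 2428/61803·(0.995800+0.971100+0.924600+0.879500+0.848400+0.803700))/(1+2428/61803) = 1893/2500 ≈ 0.757200

1 1 4979/5000
2 2 9711/10000
3 3 4623/5000
4 4 1759/2000
5 5 2121/2500
6 6 8037/10000
7 7 1893/2500
s(3y) = (1/(4623/5000) − 1)/(3) = 377/13869 ≈ 2.7183%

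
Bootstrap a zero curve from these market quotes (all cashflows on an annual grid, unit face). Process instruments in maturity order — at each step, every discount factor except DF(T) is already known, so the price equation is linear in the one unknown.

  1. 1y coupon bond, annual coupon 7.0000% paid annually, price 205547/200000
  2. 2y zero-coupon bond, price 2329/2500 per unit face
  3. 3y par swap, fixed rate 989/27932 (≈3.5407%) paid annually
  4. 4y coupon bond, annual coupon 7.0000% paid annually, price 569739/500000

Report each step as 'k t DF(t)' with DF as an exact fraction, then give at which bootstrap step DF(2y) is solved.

1 1 1921/2000
2 2 2329/2500
3 3 9011/10000
4 4 4411/5000
DF(2y) is solved at step 2

step 1 [1y] bond c/1=7/100: DF=(205547/200000 − 7/100·(0))/(1+7/100) = 1921/2000 ≈ 0.960500
step 2 [2y] zero: DF = P = 2329/2500 ≈ 0.931600
step 3 [3y] swap r/1=989/27932: DF=(1 − 989/27932·(0.960500+0.931600))/(1+989/27932) = 9011/10000 ≈ 0.901100
step 4 [4y] bond c/1=7/100: DF=(569739/500000 − 7/100·(0.960500+0.931600+0.901100))/(1+7/100) = 4411/5000 ≈ 0.882200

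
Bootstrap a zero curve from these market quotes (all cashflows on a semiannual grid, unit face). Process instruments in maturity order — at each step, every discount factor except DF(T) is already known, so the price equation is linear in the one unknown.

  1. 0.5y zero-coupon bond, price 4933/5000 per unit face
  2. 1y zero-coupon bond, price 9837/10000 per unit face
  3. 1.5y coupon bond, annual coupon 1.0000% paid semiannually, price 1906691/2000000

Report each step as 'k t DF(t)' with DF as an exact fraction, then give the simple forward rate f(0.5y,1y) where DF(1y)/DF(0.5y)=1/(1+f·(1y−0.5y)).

1 1/2 4933/5000
2 1 9837/10000
3 3/2 2347/2500
f(0.5y,1y) = ((4933/5000)/(9837/10000) − 1)/(1/2) = 58/9837 ≈ 0.5896%

step 1 [0.5y] zero: DF = P = 4933/5000 ≈ 0.986600
step 2 [1y] zero: DF = P = 9837/10000 ≈ 0.983700
step 3 [1.5y] bond c/2=1/200: DF=(1906691/2000000 − 1/200·(0.986600+0.983700))/(1+1/200) = 2347/2500 ≈ 0.938800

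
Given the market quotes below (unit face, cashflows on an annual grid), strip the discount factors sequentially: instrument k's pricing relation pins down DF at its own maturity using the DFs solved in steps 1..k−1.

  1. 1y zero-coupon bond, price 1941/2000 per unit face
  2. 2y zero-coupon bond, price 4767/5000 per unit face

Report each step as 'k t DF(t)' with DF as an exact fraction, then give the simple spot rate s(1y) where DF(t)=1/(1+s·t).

step 1 [1y] zero: DF = P = 1941/2000 ≈ 0.970500
step 2 [2y] zero: DF = P = 4767/5000 ≈ 0.953400

1 1 1941/2000
2 2 4767/5000
s(1y) = (1/(1941/2000) − 1)/(1) = 59/1941 ≈ 3.0397%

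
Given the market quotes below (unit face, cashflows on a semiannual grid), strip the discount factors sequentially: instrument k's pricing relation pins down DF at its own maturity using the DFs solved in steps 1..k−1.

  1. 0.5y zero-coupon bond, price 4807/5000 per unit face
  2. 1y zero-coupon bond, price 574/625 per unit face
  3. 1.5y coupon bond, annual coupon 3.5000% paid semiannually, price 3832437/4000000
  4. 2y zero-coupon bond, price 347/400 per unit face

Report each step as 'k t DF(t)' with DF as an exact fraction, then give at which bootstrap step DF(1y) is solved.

1 1/2 4807/5000
2 1 574/625
3 3/2 9093/10000
4 2 347/400
DF(1y) is solved at step 2

step 1 [0.5y] zero: DF = P = 4807/5000 ≈ 0.961400
step 2 [1y] zero: DF = P = 574/625 ≈ 0.918400
step 3 [1.5y] bond c/2=7/400: DF=(3832437/4000000 − 7/400·(0.961400+0.918400))/(1+7/400) = 9093/10000 ≈ 0.909300
step 4 [2y] zero: DF = P = 347/400 ≈ 0.867500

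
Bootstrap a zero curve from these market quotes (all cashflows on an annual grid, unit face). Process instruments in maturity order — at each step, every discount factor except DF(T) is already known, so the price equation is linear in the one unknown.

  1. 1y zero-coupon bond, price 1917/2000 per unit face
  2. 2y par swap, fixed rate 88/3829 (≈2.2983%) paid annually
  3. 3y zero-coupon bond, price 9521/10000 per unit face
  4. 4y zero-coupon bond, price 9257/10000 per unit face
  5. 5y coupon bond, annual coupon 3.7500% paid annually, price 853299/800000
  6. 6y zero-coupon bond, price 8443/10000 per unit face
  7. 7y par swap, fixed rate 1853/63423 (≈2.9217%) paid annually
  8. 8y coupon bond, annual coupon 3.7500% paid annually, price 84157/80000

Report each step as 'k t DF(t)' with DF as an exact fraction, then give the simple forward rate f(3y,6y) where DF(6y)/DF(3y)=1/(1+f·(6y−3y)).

1 1 1917/2000
2 2 239/250
3 3 9521/10000
4 4 9257/10000
5 5 891/1000
6 6 8443/10000
7 7 8147/10000
8 8 7847/10000
f(3y,6y) = ((9521/10000)/(8443/10000) − 1)/(3) = 1078/25329 ≈ 4.2560%

step 1 [1y] zero: DF = P = 1917/2000 ≈ 0.958500
step 2 [2y] swap r/1=88/3829: DF=(1 − 88/3829·(0.958500))/(1+88/3829) = 239/250 ≈ 0.956000
step 3 [3y] zero: DF = P = 9521/10000 ≈ 0.952100
step 4 [4y] zero: DF = P = 9257/10000 ≈ 0.925700
step 5 [5y] bond c/1=3/80: DF=(853299/800000 − 3/80·(0.958500+0.956000+0.952100+0.925700))/(1+3/80) = 891/1000 ≈ 0.891000
step 6 [6y] zero: DF = P = 8443/10000 ≈ 0.844300
step 7 [7y] swap r/1=1853/63423: DF=(1 − 1853/63423·(0.958500+0.956000+0.952100+0.925700+0.891000+0.844300))/(1+1853/63423) = 8147/10000 ≈ 0.814700
step 8 [8y] bond c/1=3/80: DF=(84157/80000 − 3/80·(0.958500+0.956000+0.952100+0.925700+0.891000+0.844300+0.814700))/(1+3/80) = 7847/10000 ≈ 0.784700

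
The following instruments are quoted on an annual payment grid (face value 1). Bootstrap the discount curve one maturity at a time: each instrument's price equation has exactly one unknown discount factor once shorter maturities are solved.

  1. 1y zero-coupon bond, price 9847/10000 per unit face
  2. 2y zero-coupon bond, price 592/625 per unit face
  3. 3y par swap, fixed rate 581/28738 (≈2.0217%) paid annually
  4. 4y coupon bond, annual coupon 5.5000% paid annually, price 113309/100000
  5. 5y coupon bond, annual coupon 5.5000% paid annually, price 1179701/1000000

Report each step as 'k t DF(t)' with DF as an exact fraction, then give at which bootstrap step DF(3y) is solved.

1 1 9847/10000
2 2 592/625
3 3 9419/10000
4 4 4621/5000
5 5 4601/5000
DF(3y) is solved at step 3

step 1 [1y] zero: DF = P = 9847/10000 ≈ 0.984700
step 2 [2y] zero: DF = P = 592/625 ≈ 0.947200
step 3 [3y] swap r/1=581/28738: DF=(1 − 581/28738·(0.984700+0.947200))/(1+581/28738) = 9419/10000 ≈ 0.941900
step 4 [4y] bond c/1=11/200: DF=(113309/100000 − 11/200·(0.984700+0.947200+0.941900))/(1+11/200) = 4621/5000 ≈ 0.924200
step 5 [5y] bond c/1=11/200: DF=(1179701/1000000 − 11/200·(0.984700+0.947200+0.941900+0.924200))/(1+11/200) = 4601/5000 ≈ 0.920200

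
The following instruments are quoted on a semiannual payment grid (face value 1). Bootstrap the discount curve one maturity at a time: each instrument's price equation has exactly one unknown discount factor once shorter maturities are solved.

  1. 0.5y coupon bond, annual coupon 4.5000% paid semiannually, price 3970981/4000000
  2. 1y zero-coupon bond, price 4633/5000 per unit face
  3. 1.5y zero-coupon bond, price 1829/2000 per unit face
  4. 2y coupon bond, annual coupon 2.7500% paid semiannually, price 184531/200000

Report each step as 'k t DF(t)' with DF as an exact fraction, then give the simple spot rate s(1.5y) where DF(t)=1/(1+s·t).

step 1 [0.5y] bond c/2=9/400: DF=(3970981/4000000 − 9/400·(0))/(1+9/400) = 9709/10000 ≈ 0.970900
step 2 [1y] zero: DF = P = 4633/5000 ≈ 0.926600
step 3 [1.5y] zero: DF = P = 1829/2000 ≈ 0.914500
step 4 [2y] bond c/2=11/800: DF=(184531/200000 − 11/800·(0.970900+0.926600+0.914500))/(1+11/800) = 109/125 ≈ 0.872000

1 1/2 9709/10000
2 1 4633/5000
3 3/2 1829/2000
4 2 109/125
s(1.5y) = (1/(1829/2000) − 1)/(3/2) = 114/1829 ≈ 6.2329%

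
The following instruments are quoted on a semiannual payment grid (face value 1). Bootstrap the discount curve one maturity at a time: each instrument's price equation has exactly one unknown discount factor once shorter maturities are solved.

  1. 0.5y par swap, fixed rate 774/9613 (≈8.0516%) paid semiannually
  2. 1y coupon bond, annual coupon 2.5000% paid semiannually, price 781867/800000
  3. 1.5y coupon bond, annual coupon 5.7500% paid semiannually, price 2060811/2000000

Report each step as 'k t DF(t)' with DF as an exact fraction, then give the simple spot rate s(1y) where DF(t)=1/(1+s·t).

step 1 [0.5y] swap r/2=387/9613: DF=(1 − 387/9613·(0))/(1+387/9613) = 9613/10000 ≈ 0.961300
step 2 [1y] bond c/2=1/80: DF=(781867/800000 − 1/80·(0.961300))/(1+1/80) = 4767/5000 ≈ 0.953400
step 3 [1.5y] bond c/2=23/800: DF=(2060811/2000000 − 23/800·(0.961300+0.953400))/(1+23/800) = 9481/10000 ≈ 0.948100

1 1/2 9613/10000
2 1 4767/5000
3 3/2 9481/10000
s(1y) = (1/(4767/5000) − 1)/(1) = 233/4767 ≈ 4.8878%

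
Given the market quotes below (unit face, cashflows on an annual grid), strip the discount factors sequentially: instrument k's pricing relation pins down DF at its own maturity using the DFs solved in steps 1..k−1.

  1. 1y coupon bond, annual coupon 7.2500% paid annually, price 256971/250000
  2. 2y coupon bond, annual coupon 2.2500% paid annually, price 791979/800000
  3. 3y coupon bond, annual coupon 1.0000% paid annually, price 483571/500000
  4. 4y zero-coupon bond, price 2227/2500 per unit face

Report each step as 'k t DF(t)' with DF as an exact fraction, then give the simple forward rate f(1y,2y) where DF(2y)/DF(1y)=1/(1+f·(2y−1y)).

1 1 599/625
2 2 9471/10000
3 3 9387/10000
4 4 2227/2500
f(1y,2y) = ((599/625)/(9471/10000) − 1)/(1) = 113/9471 ≈ 1.1931%

step 1 [1y] bond c/1=29/400: DF=(256971/250000 − 29/400·(0))/(1+29/400) = 599/625 ≈ 0.958400
step 2 [2y] bond c/1=9/400: DF=(791979/800000 − 9/400·(0.958400))/(1+9/400) = 9471/10000 ≈ 0.947100
step 3 [3y] bond c/1=1/100: DF=(483571/500000 − 1/100·(0.958400+0.947100))/(1+1/100) = 9387/10000 ≈ 0.938700
step 4 [4y] zero: DF = P = 2227/2500 ≈ 0.890800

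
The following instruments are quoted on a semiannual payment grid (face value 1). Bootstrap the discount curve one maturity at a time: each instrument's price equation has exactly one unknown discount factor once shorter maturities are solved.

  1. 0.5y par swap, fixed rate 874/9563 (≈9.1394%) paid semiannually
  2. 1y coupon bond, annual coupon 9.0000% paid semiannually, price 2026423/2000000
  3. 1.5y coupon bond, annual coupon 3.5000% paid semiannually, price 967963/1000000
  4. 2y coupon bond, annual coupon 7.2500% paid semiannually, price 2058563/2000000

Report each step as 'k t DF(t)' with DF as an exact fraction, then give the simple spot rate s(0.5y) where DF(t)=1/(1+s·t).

1 1/2 9563/10000
2 1 2321/2500
3 3/2 9189/10000
4 2 1119/1250
s(0.5y) = (1/(9563/10000) − 1)/(1/2) = 874/9563 ≈ 9.1394%

step 1 [0.5y] swap r/2=437/9563: DF=(1 − 437/9563·(0))/(1+437/9563) = 9563/10000 ≈ 0.956300
step 2 [1y] bond c/2=9/200: DF=(2026423/2000000 − 9/200·(0.956300))/(1+9/200) = 2321/2500 ≈ 0.928400
step 3 [1.5y] bond c/2=7/400: DF=(967963/1000000 − 7/400·(0.956300+0.928400))/(1+7/400) = 9189/10000 ≈ 0.918900
step 4 [2y] bond c/2=29/800: DF=(2058563/2000000 − 29/800·(0.956300+0.928400+0.918900))/(1+29/800) = 1119/1250 ≈ 0.895200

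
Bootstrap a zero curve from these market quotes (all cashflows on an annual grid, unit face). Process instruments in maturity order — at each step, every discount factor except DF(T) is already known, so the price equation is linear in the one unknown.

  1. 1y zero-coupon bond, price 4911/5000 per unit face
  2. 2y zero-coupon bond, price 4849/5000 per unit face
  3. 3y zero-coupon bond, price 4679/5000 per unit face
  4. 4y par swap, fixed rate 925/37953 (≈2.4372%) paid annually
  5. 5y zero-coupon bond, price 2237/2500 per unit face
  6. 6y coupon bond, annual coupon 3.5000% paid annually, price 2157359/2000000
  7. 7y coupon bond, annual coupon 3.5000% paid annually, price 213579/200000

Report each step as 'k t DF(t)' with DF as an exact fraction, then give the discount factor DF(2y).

1 1 4911/5000
2 2 4849/5000
3 3 4679/5000
4 4 363/400
5 5 2237/2500
6 6 2209/2500
7 7 8433/10000
DF(2y) = 4849/5000 ≈ 0.969800

step 1 [1y] zero: DF = P = 4911/5000 ≈ 0.982200
step 2 [2y] zero: DF = P = 4849/5000 ≈ 0.969800
step 3 [3y] zero: DF = P = 4679/5000 ≈ 0.935800
step 4 [4y] swap r/1=925/37953: DF=(1 − 925/37953·(0.982200+0.969800+0.935800))/(1+925/37953) = 363/400 ≈ 0.907500
step 5 [5y] zero: DF = P = 2237/2500 ≈ 0.894800
step 6 [6y] bond c/1=7/200: DF=(2157359/2000000 − 7/200·(0.982200+0.969800+0.935800+0.907500+0.894800))/(1+7/200) = 2209/2500 ≈ 0.883600
step 7 [7y] bond c/1=7/200: DF=(213579/200000 − 7/200·(0.982200+0.969800+0.935800+0.907500+0.894800+0.883600))/(1+7/200) = 8433/10000 ≈ 0.843300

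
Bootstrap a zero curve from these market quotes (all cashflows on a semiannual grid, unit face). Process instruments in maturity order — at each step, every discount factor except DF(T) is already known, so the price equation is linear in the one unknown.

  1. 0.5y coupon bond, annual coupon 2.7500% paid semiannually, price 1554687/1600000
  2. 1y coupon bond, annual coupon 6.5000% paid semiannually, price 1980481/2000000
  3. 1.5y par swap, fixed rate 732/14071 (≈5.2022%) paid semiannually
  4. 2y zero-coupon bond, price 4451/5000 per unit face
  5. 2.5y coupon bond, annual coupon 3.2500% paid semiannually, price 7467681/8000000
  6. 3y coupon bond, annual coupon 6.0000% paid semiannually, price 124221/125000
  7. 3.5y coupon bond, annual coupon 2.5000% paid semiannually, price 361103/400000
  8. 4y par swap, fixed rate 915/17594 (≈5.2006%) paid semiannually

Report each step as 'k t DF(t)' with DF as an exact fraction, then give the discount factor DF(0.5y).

step 1 [0.5y] bond c/2=11/800: DF=(1554687/1600000 − 11/800·(0))/(1+11/800) = 1917/2000 ≈ 0.958500
step 2 [1y] bond c/2=13/400: DF=(1980481/2000000 − 13/400·(0.958500))/(1+13/400) = 9289/10000 ≈ 0.928900
step 3 [1.5y] swap r/2=366/14071: DF=(1 − 366/14071·(0.958500+0.928900))/(1+366/14071) = 2317/2500 ≈ 0.926800
step 4 [2y] zero: DF = P = 4451/5000 ≈ 0.890200
step 5 [2.5y] bond c/2=13/800: DF=(7467681/8000000 − 13/800·(0.958500+0.928900+0.926800+0.890200))/(1+13/800) = 8593/10000 ≈ 0.859300
step 6 [3y] bond c/2=3/100: DF=(124221/125000 − 3/100·(0.958500+0.928900+0.926800+0.890200+0.859300))/(1+3/100) = 8319/10000 ≈ 0.831900
step 7 [3.5y] bond c/2=1/80: DF=(361103/400000 − 1/80·(0.958500+0.928900+0.926800+0.890200+0.859300+0.831900))/(1+1/80) = 33/40 ≈ 0.825000
step 8 [4y] swap r/2=915/35188: DF=(1 − 915/35188·(0.958500+0.928900+0.926800+0.890200+0.859300+0.831900+0.825000))/(1+915/35188) = 817/1000 ≈ 0.817000

1 1/2 1917/2000
2 1 9289/10000
3 3/2 2317/2500
4 2 4451/5000
5 5/2 8593/10000
6 3 8319/10000
7 7/2 33/40
8 4 817/1000
DF(0.5y) = 1917/2000 ≈ 0.958500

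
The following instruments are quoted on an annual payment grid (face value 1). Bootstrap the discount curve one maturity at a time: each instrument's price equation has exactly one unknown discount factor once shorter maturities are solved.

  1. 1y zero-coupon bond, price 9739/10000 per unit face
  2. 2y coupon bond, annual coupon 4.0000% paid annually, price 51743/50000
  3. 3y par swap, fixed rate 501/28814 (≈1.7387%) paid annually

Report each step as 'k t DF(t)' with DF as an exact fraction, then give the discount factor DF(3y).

step 1 [1y] zero: DF = P = 9739/10000 ≈ 0.973900
step 2 [2y] bond c/1=1/25: DF=(51743/50000 − 1/25·(0.973900))/(1+1/25) = 1197/1250 ≈ 0.957600
step 3 [3y] swap r/1=501/28814: DF=(1 − 501/28814·(0.973900+0.957600))/(1+501/28814) = 9499/10000 ≈ 0.949900

1 1 9739/10000
2 2 1197/1250
3 3 9499/10000
DF(3y) = 9499/10000 ≈ 0.949900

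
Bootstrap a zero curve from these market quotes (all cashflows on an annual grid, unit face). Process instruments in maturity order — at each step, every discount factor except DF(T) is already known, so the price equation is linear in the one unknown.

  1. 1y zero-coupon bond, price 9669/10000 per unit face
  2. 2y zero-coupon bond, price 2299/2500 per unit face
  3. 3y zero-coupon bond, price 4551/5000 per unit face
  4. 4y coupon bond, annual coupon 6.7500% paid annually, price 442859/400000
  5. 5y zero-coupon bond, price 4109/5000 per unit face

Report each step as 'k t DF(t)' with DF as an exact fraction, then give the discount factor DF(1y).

step 1 [1y] zero: DF = P = 9669/10000 ≈ 0.966900
step 2 [2y] zero: DF = P = 2299/2500 ≈ 0.919600
step 3 [3y] zero: DF = P = 4551/5000 ≈ 0.910200
step 4 [4y] bond c/1=27/400: DF=(442859/400000 − 27/400·(0.966900+0.919600+0.910200))/(1+27/400) = 8603/10000 ≈ 0.860300
step 5 [5y] zero: DF = P = 4109/5000 ≈ 0.821800

1 1 9669/10000
2 2 2299/2500
3 3 4551/5000
4 4 8603/10000
5 5 4109/5000
DF(1y) = 9669/10000 ≈ 0.966900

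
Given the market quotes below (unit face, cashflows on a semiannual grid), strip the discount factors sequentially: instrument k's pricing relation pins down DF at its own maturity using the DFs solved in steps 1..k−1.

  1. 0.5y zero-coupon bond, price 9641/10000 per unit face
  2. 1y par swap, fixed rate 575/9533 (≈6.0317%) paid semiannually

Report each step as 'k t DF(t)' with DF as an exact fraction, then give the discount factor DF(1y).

step 1 [0.5y] zero: DF = P = 9641/10000 ≈ 0.964100
step 2 [1y] swap r/2=575/19066: DF=(1 − 575/19066·(0.964100))/(1+575/19066) = 377/400 ≈ 0.942500

1 1/2 9641/10000
2 1 377/400
DF(1y) = 377/400 ≈ 0.942500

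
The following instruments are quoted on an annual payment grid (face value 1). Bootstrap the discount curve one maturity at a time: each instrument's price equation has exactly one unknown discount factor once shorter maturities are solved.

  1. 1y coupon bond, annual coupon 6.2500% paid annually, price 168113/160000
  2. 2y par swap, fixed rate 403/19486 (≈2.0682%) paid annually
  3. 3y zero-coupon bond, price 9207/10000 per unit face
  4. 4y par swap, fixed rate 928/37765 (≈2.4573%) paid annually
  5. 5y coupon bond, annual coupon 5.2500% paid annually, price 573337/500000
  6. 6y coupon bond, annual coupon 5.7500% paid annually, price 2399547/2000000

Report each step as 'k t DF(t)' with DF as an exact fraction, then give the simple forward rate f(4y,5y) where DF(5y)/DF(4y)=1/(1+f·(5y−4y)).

1 1 9889/10000
2 2 9597/10000
3 3 9207/10000
4 4 567/625
5 5 9011/10000
6 6 4401/5000
f(4y,5y) = ((567/625)/(9011/10000) − 1)/(1) = 61/9011 ≈ 0.6770%

step 1 [1y] bond c/1=1/16: DF=(168113/160000 − 1/16·(0))/(1+1/16) = 9889/10000 ≈ 0.988900
step 2 [2y] swap r/1=403/19486: DF=(1 − 403/19486·(0.988900))/(1+403/19486) = 9597/10000 ≈ 0.959700
step 3 [3y] zero: DF = P = 9207/10000 ≈ 0.920700
step 4 [4y] swap r/1=928/37765: DF=(1 − 928/37765·(0.988900+0.959700+0.920700))/(1+928/37765) = 567/625 ≈ 0.907200
step 5 [5y] bond c/1=21/400: DF=(573337/500000 − 21/400·(0.988900+0.959700+0.920700+0.907200))/(1+21/400) = 9011/10000 ≈ 0.901100
step 6 [6y] bond c/1=23/400: DF=(2399547/2000000 − 23/400·(0.988900+0.959700+0.920700+0.907200+0.901100))/(1+23/400) = 4401/5000 ≈ 0.880200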